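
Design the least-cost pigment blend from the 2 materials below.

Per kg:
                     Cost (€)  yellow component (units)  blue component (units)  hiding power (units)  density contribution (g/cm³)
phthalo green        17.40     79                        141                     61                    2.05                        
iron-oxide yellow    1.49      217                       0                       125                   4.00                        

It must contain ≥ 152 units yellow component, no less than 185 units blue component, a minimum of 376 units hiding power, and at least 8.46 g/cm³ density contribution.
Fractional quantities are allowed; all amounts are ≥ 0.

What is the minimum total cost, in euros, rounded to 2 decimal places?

€26.36

Let x1 = kg of phthalo green, x2 = kg of iron-oxide yellow.
Minimise 17.4x1 + 1.49x2 with:
  79x1 + 217x2 ≥ 152   (yellow component)
  141x1 ≥ 185   (blue component)
  61x1 + 125x2 ≥ 376   (hiding power)
  2.05x1 + 4x2 ≥ 8.46   (density contribution)
  x1, x2 ≥ 0.
Both inputs are positive at the optimum. The blue component and hiding power requirements are met with equality.
Optimal quantities: phthalo green = 1.312 kg, iron-oxide yellow = 2.368 kg.
Hence cost = 17.4·1.312 + 1.49·2.368 = €26.3571.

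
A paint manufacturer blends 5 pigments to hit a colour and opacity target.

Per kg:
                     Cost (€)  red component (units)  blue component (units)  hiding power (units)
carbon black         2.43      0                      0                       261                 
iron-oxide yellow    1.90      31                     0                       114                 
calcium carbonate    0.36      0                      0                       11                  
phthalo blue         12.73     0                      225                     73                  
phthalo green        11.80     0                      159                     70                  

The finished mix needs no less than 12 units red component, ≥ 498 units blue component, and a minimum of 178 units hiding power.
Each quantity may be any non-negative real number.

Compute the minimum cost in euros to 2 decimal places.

€28.91

Let x1 = kg of carbon black, x2 = kg of iron-oxide yellow, x3 = kg of calcium carbonate, x4 = kg of phthalo blue, x5 = kg of phthalo green.
min 2.43x1 + 1.9x2 + 0.36x3 + 12.73x4 + 11.8x5 with:
  31x2 ≥ 12   (red component)
  225x4 + 159x5 ≥ 498   (blue component)
  261x1 + 114x2 + 11x3 + 73x4 + 70x5 ≥ 178   (hiding power)
  x1, x2, x3, x4, x5 ≥ 0.
The optimal basis is {iron-oxide yellow, phthalo blue}; carbon black, calcium carbonate, phthalo green drop out. The red component and blue component requirements are met with equality.
So iron-oxide yellow = 0.3871 kg, phthalo blue = 2.213 kg.
Objective = 1.9·0.3871 + 12.73·2.213 = 28.9070.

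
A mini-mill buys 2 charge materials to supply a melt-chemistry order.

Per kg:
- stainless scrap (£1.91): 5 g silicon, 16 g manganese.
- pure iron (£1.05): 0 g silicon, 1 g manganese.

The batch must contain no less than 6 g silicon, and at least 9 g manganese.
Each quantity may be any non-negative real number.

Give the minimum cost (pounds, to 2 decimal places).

£2.29

Set it up as a linear program. Let x1 = kg of stainless scrap, x2 = kg of pure iron.
Minimize 1.91x1 + 1.05x2 s.t.:
  5x1 ≥ 6   (silicon)
  16x1 + 1x2 ≥ 9   (manganese)
  x1, x2 ≥ 0.
The cheapest feasible vertex uses only stainless scrap; pure iron is not used. Binding constraint: silicon.
That vertex is x1 = 1.2.
Cost = 1.91·1.2 = 2.2920.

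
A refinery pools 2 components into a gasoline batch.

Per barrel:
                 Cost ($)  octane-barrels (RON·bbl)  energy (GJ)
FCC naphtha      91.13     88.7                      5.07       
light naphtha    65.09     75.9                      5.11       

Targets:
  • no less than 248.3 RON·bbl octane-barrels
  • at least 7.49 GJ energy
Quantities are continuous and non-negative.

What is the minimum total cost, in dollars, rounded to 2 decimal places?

$212.94

Set it up as a linear program. Let x1 = barrels of FCC naphtha, x2 = barrels of light naphtha.
Minimise 91.13x1 + 65.09x2 subject to:
  88.7x1 + 75.9x2 ≥ 248.3   (octane-barrels)
  5.07x1 + 5.11x2 ≥ 7.49   (energy)
  x1, x2 ≥ 0.
At the optimum only light naphtha is positive (FCC naphtha = 0). The octane-barrels requirement is met with equality.
That vertex is x2 = 3.2714.
Cost = 65.09·3.2714 = 212.9354.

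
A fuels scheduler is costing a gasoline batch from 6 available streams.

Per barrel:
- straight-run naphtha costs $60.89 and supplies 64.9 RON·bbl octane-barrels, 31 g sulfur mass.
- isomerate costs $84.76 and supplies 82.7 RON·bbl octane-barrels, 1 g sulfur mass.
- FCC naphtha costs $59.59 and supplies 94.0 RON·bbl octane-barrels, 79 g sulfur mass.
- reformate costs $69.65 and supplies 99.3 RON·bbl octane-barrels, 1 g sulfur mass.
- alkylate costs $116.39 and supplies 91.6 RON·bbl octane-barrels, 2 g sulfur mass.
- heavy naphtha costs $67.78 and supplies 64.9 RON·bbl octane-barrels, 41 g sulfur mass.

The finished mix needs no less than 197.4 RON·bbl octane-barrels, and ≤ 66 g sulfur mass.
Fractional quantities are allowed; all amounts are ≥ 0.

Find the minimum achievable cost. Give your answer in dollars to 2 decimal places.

$133.26

Treat it as an LP. Let x1 = barrels of straight-run naphtha, x2 = barrels of isomerate, x3 = barrels of FCC naphtha, x4 = barrels of reformate, x5 = barrels of alkylate, x6 = barrels of heavy naphtha.
Minimise 60.89x1 + 84.76x2 + 59.59x3 + 69.65x4 + 116.39x5 + 67.78x6 subject to:
  64.9x1 + 82.7x2 + 94x3 + 99.3x4 + 91.6x5 + 64.9x6 ≥ 197.4   (octane-barrels)
  31x1 + 1x2 + 79x3 + 1x4 + 2x5 + 41x6 ≤ 66   (sulfur mass)
  x1, x2, x3, x4, x5, x6 ≥ 0.
The optimal basis is {FCC naphtha, reformate}; straight-run naphtha, isomerate, alkylate, heavy naphtha drop out. Binding constraints: octane-barrels and sulfur mass.
Solving gives x3 = 0.82011, x4 = 1.2116.
Objective = 59.59·0.82011 + 69.65·1.2116 = 133.2583.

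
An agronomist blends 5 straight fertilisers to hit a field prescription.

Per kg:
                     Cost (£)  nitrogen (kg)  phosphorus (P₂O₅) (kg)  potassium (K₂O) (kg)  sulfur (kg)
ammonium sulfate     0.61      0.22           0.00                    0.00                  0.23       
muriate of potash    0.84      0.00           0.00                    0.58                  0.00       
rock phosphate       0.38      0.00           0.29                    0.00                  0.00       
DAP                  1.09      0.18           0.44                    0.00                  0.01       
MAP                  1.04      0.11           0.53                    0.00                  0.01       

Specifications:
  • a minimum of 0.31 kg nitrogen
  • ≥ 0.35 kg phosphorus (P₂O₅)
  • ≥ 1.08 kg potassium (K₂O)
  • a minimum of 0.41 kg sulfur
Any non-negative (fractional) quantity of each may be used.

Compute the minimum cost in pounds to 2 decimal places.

Set it up as a linear program. Let x1 = kg of ammonium sulfate, x2 = kg of muriate of potash, x3 = kg of rock phosphate, x4 = kg of DAP, x5 = kg of MAP.
Minimize 0.61x1 + 0.84x2 + 0.38x3 + 1.09x4 + 1.04x5 with:
  0.22x1 + 0.18x4 + 0.11x5 ≥ 0.31   (nitrogen)
  0.29x3 + 0.44x4 + 0.53x5 ≥ 0.35   (phosphorus (P₂O₅))
  0.58x2 ≥ 1.08   (potassium (K₂O))
  0.23x1 + 0.01x4 + 0.01x5 ≥ 0.41   (sulfur)
  x1, x2, x3, x4, x5 ≥ 0.
The optimal basis is {ammonium sulfate, muriate of potash, rock phosphate}; DAP, MAP drop out. The phosphorus (P₂O₅), potassium (K₂O), sulfur requirements are met with equality.
Solving gives x1 = 1.783, x2 = 1.862, x3 = 1.207.
Hence cost = 0.61·1.783 + 0.84·1.862 + 0.38·1.207 = £3.1104.

£3.11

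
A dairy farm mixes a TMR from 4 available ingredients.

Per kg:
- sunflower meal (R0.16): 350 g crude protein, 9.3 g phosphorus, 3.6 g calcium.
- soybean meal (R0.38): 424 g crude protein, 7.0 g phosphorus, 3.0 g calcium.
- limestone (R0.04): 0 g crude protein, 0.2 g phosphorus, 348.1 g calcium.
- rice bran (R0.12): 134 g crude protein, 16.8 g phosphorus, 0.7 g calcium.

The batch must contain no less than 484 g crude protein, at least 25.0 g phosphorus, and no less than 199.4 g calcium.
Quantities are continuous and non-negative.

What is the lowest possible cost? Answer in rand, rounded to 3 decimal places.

R0.297

Treat it as an LP. Let x1 = kg of sunflower meal, x2 = kg of soybean meal, x3 = kg of limestone, x4 = kg of rice bran.
Minimise 0.16x1 + 0.38x2 + 0.04x3 + 0.12x4 with:
  350x1 + 424x2 + 134x4 ≥ 484   (crude protein)
  9.3x1 + 7x2 + 0.2x3 + 16.8x4 ≥ 25   (phosphorus)
  3.6x1 + 3x2 + 348.1x3 + 0.7x4 ≥ 199.4   (calcium)
  x1, x2, x3, x4 ≥ 0.
The optimal basis is {sunflower meal, limestone, rice bran}; soybean meal drops out. Binding constraints: crude protein, phosphorus, calcium.
So sunflower meal = 1.035 kg, limestone = 0.5603 kg, rice bran = 0.9085 kg.
Total cost: 0.16·1.035 + 0.04·0.5603 + 0.12·0.9085 = 0.29703.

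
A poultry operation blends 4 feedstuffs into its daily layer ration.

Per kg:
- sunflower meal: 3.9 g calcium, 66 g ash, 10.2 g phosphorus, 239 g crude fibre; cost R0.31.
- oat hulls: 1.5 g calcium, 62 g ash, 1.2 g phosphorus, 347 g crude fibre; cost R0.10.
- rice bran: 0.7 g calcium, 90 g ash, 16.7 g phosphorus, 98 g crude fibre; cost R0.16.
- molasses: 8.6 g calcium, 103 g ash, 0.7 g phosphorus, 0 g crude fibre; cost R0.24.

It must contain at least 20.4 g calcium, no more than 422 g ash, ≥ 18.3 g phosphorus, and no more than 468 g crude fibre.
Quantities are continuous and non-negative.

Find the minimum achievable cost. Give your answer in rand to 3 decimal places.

R0.710

Let x1 = kg of sunflower meal, x2 = kg of oat hulls, x3 = kg of rice bran, x4 = kg of molasses.
min 0.31x1 + 0.1x2 + 0.16x3 + 0.24x4 subject to:
  3.9x1 + 1.5x2 + 0.7x3 + 8.6x4 ≥ 20.4   (calcium)
  66x1 + 62x2 + 90x3 + 103x4 ≤ 422   (ash)
  10.2x1 + 1.2x2 + 16.7x3 + 0.7x4 ≥ 18.3   (phosphorus)
  239x1 + 347x2 + 98x3 ≤ 468   (crude fibre)
  x1, x2, x3, x4 ≥ 0.
At the optimum only rice bran, molasses are positive (sunflower meal, oat hulls = 0). There the calcium and phosphorus constraints are tight.
Solving gives x3 = 0.9998, x4 = 2.291.
Hence cost = 0.16·0.9998 + 0.24·2.291 = R0.70981.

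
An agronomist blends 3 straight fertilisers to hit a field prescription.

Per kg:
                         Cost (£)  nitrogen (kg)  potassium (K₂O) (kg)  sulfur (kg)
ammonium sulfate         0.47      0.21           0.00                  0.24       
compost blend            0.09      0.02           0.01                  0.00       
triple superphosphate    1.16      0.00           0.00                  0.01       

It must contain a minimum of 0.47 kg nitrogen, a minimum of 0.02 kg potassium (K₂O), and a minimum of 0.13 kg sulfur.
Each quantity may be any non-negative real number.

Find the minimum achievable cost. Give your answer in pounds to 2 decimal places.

Let x1 = kg of ammonium sulfate, x2 = kg of compost blend, x3 = kg of triple superphosphate.
Minimise 0.47x1 + 0.09x2 + 1.16x3 subject to:
  0.21x1 + 0.02x2 ≥ 0.47   (nitrogen)
  0.01x2 ≥ 0.02   (potassium (K₂O))
  0.24x1 + 0.01x3 ≥ 0.13   (sulfur)
  x1, x2, x3 ≥ 0.
The optimal basis is {ammonium sulfate, compost blend}; triple superphosphate drops out. There the nitrogen and potassium (K₂O) constraints are tight.
Optimal quantities: ammonium sulfate = 2.048 kg, compost blend = 2 kg.
Objective = 0.47·2.048 + 0.09·2 = 1.1426.

£1.14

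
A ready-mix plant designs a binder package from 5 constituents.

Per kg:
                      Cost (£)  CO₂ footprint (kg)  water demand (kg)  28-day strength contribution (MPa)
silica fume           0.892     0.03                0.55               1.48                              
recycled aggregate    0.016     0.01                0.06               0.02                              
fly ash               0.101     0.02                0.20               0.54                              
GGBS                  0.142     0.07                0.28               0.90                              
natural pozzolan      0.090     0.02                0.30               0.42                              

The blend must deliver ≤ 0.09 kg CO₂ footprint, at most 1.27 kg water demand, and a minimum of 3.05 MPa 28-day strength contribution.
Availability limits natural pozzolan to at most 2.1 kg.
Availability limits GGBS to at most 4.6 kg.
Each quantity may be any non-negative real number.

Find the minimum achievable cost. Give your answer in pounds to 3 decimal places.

£1.140

Let x1 = kg of silica fume, x2 = kg of recycled aggregate, x3 = kg of fly ash, x4 = kg of GGBS, x5 = kg of natural pozzolan.
Minimise 0.892x1 + 0.016x2 + 0.101x3 + 0.142x4 + 0.09x5 with:
  0.03x1 + 0.01x2 + 0.02x3 + 0.07x4 + 0.02x5 ≤ 0.09   (CO₂ footprint)
  0.55x1 + 0.06x2 + 0.2x3 + 0.28x4 + 0.3x5 ≤ 1.27   (water demand)
  1.48x1 + 0.02x2 + 0.54x3 + 0.9x4 + 0.42x5 ≥ 3.05   (28-day strength contribution)
  x5 ≤ 2.1
  x4 ≤ 4.6
  x1, x2, x3, x4, x5 ≥ 0.
The cheapest feasible vertex uses only silica fume, fly ash; recycled aggregate, GGBS, natural pozzolan are not used. The CO₂ footprint and 28-day strength contribution requirements are met with equality.
Optimal quantities: silica fume = 0.9254 kg, fly ash = 3.112 kg.
Total cost: 0.892·0.9254 + 0.101·3.112 = 1.13977.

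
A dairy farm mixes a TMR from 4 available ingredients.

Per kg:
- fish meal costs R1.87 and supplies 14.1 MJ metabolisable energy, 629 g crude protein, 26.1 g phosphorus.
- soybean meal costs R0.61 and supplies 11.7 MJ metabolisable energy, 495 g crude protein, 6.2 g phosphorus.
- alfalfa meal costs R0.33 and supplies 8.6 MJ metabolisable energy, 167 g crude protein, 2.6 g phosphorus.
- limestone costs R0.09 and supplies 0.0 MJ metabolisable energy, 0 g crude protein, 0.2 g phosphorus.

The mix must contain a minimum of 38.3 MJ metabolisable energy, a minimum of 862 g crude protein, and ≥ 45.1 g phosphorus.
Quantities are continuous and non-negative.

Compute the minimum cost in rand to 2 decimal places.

R3.51

Let x1 = kg of fish meal, x2 = kg of soybean meal, x3 = kg of alfalfa meal, x4 = kg of limestone.
min 1.87x1 + 0.61x2 + 0.33x3 + 0.09x4 s.t.:
  14.1x1 + 11.7x2 + 8.6x3 ≥ 38.3   (metabolisable energy)
  629x1 + 495x2 + 167x3 ≥ 862   (crude protein)
  26.1x1 + 6.2x2 + 2.6x3 + 0.2x4 ≥ 45.1   (phosphorus)
  x1, x2, x3, x4 ≥ 0.
The minimum-cost mix takes nothing from alfalfa meal, limestone — only fish meal, soybean meal. Binding constraints: metabolisable energy and phosphorus.
Optimal quantities: fish meal = 1.332 kg, soybean meal = 1.669 kg.
Objective = 1.87·1.332 + 0.61·1.669 = 3.5089.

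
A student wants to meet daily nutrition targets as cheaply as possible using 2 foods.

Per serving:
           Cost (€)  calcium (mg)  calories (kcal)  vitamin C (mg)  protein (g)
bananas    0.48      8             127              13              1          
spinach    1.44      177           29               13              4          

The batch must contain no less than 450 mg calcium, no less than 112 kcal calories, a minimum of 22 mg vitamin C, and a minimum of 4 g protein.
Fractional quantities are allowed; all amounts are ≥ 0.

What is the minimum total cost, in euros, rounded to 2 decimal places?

Let x1 = servings of bananas, x2 = servings of spinach.
min 0.48x1 + 1.44x2 s.t.:
  8x1 + 177x2 ≥ 450   (calcium)
  127x1 + 29x2 ≥ 112   (calories)
  13x1 + 13x2 ≥ 22   (vitamin C)
  1x1 + 4x2 ≥ 4   (protein)
  x1, x2 ≥ 0.
Both inputs are positive at the optimum. Binding constraints: calcium and calories.
That vertex is x1 = 0.3045, x2 = 2.529.
Total cost: 0.48·0.3045 + 1.44·2.529 = 3.7879.

€3.79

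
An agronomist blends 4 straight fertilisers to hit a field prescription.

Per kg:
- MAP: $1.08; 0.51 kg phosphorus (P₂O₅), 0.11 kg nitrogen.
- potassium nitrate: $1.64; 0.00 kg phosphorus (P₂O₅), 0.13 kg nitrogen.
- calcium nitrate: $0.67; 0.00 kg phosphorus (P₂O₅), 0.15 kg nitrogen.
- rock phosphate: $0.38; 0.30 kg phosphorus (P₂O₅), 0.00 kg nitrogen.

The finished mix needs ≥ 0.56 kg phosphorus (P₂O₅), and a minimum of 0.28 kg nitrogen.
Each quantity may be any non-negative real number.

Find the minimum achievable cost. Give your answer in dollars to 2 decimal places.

Let x1 = kg of MAP, x2 = kg of potassium nitrate, x3 = kg of calcium nitrate, x4 = kg of rock phosphate.
min 1.08x1 + 1.64x2 + 0.67x3 + 0.38x4 s.t.:
  0.51x1 + 0.3x4 ≥ 0.56   (phosphorus (P₂O₅))
  0.11x1 + 0.13x2 + 0.15x3 ≥ 0.28   (nitrogen)
  x1, x2, x3, x4 ≥ 0.
The cheapest feasible vertex uses only MAP, calcium nitrate; potassium nitrate, rock phosphate are not used. Binding constraints: phosphorus (P₂O₅) and nitrogen.
Optimal quantities: MAP = 1.098 kg, calcium nitrate = 1.061 kg.
Objective = 1.08·1.098 + 0.67·1.061 = 1.8967.

$1.90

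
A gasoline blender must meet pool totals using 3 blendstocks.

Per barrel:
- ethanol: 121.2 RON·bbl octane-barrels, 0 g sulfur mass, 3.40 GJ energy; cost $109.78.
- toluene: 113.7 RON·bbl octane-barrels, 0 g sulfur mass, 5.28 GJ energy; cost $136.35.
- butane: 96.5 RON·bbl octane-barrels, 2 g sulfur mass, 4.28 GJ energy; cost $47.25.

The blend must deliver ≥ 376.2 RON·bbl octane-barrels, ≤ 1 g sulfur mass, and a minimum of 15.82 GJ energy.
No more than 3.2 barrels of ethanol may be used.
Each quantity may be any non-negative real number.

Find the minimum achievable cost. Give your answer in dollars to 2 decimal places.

$392.18

This is a linear program. Let x1 = barrels of ethanol, x2 = barrels of toluene, x3 = barrels of butane.
min 109.78x1 + 136.35x2 + 47.25x3 s.t.:
  121.2x1 + 113.7x2 + 96.5x3 ≥ 376.2   (octane-barrels)
  2x3 ≤ 1   (sulfur mass)
  3.4x1 + 5.28x2 + 4.28x3 ≥ 15.82   (energy)
  x1 ≤ 3.2
  x1, x2, x3 ≥ 0.
All 3 inputs are positive at the optimum. There the octane-barrels, sulfur mass, energy constraints are tight.
Solving gives x1 = 0.69531, x2 = 2.1432, x3 = 0.5.
Cost = 109.78·0.69531 + 136.35·2.1432 + 47.25·0.5 = 392.1815.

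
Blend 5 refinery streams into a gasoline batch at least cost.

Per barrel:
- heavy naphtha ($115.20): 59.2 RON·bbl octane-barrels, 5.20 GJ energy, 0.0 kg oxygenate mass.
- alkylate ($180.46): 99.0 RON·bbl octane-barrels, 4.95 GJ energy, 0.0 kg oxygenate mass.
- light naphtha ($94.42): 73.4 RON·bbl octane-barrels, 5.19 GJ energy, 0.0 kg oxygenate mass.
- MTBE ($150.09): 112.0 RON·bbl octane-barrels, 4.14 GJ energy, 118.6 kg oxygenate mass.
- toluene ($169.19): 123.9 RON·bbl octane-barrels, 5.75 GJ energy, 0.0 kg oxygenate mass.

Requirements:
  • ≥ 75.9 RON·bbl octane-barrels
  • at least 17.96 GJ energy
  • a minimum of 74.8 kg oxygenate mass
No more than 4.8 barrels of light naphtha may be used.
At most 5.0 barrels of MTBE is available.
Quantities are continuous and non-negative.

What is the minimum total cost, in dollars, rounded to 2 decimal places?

This is a linear program. Let x1 = barrels of heavy naphtha, x2 = barrels of alkylate, x3 = barrels of light naphtha, x4 = barrels of MTBE, x5 = barrels of toluene.
Minimise 115.2x1 + 180.46x2 + 94.42x3 + 150.09x4 + 169.19x5 subject to:
  59.2x1 + 99x2 + 73.4x3 + 112x4 + 123.9x5 ≥ 75.9   (octane-barrels)
  5.2x1 + 4.95x2 + 5.19x3 + 4.14x4 + 5.75x5 ≥ 17.96   (energy)
  118.6x4 ≥ 74.8   (oxygenate mass)
  x3 ≤ 4.8
  x4 ≤ 5
  x1, x2, x3, x4, x5 ≥ 0.
The minimum-cost mix takes nothing from heavy naphtha, alkylate, toluene — only light naphtha, MTBE. There the energy and oxygenate mass constraints are tight.
That vertex is x3 = 2.9574, x4 = 0.63069.
Cost = 94.42·2.9574 + 150.09·0.63069 = 373.8980.

$373.90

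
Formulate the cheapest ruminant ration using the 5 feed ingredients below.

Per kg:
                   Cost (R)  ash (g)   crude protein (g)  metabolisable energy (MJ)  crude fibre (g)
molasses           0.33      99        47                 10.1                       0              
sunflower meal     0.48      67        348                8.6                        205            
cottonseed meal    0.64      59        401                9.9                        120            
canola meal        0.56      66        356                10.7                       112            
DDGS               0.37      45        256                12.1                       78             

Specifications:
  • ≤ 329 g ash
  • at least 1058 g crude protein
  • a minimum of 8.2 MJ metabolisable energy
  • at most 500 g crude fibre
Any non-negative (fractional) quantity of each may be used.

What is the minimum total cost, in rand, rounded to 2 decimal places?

R1.49

Set it up as a linear program. Let x1 = kg of molasses, x2 = kg of sunflower meal, x3 = kg of cottonseed meal, x4 = kg of canola meal, x5 = kg of DDGS.
Minimise 0.33x1 + 0.48x2 + 0.64x3 + 0.56x4 + 0.37x5 subject to:
  99x1 + 67x2 + 59x3 + 66x4 + 45x5 ≤ 329   (ash)
  47x1 + 348x2 + 401x3 + 356x4 + 256x5 ≥ 1058   (crude protein)
  10.1x1 + 8.6x2 + 9.9x3 + 10.7x4 + 12.1x5 ≥ 8.2   (metabolisable energy)
  205x2 + 120x3 + 112x4 + 78x5 ≤ 500   (crude fibre)
  x1, x2, x3, x4, x5 ≥ 0.
At the optimum only sunflower meal, DDGS are positive (molasses, cottonseed meal, canola meal = 0). Binding constraints: crude protein and crude fibre.
So sunflower meal = 1.795 kg, DDGS = 1.693 kg.
Objective = 0.48·1.795 + 0.37·1.693 = 1.4880.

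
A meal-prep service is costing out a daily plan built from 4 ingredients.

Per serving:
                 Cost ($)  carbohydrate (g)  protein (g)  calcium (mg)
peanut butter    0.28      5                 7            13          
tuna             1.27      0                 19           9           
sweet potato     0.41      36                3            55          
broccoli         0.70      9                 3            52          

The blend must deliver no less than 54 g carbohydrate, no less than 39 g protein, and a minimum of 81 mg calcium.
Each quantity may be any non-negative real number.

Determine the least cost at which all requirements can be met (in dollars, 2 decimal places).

$1.78

Treat it as an LP. Let x1 = servings of peanut butter, x2 = servings of tuna, x3 = servings of sweet potato, x4 = servings of broccoli.
Minimise 0.28x1 + 1.27x2 + 0.41x3 + 0.7x4 s.t.:
  5x1 + 36x3 + 9x4 ≥ 54   (carbohydrate)
  7x1 + 19x2 + 3x3 + 3x4 ≥ 39   (protein)
  13x1 + 9x2 + 55x3 + 52x4 ≥ 81   (calcium)
  x1, x2, x3, x4 ≥ 0.
The minimum-cost mix takes nothing from tuna, broccoli — only peanut butter, sweet potato. The carbohydrate and protein requirements are met with equality.
So peanut butter = 5.241 servings, sweet potato = 0.7722 servings.
Hence cost = 0.28·5.241 + 0.41·0.7722 = $1.7841.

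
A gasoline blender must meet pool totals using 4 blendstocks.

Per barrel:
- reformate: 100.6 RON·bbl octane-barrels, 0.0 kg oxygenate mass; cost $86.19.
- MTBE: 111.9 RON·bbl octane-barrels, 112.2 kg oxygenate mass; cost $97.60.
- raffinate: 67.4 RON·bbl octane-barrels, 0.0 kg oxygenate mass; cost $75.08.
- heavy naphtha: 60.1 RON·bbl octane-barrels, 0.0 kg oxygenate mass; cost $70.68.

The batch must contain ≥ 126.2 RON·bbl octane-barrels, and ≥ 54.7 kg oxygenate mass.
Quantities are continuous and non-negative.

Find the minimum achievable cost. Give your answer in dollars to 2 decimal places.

$108.97

Let x1 = barrels of reformate, x2 = barrels of MTBE, x3 = barrels of raffinate, x4 = barrels of heavy naphtha.
Minimize 86.19x1 + 97.6x2 + 75.08x3 + 70.68x4 s.t.:
  100.6x1 + 111.9x2 + 67.4x3 + 60.1x4 ≥ 126.2   (octane-barrels)
  112.2x2 ≥ 54.7   (oxygenate mass)
  x1, x2, x3, x4 ≥ 0.
The minimum-cost mix takes nothing from raffinate, heavy naphtha — only reformate, MTBE. There the octane-barrels and oxygenate mass constraints are tight.
That vertex is x1 = 0.71219, x2 = 0.48752.
Objective = 86.19·0.71219 + 97.6·0.48752 = 108.9656.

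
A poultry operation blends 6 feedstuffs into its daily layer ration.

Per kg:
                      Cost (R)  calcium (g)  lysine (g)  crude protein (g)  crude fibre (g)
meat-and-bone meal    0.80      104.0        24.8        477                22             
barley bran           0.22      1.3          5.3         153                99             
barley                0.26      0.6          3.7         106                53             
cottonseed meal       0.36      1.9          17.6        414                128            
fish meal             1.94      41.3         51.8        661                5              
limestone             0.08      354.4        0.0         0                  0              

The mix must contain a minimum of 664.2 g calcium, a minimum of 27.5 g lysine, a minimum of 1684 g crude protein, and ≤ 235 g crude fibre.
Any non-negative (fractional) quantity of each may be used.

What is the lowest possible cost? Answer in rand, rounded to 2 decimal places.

R2.44

Let x1 = kg of meat-and-bone meal, x2 = kg of barley bran, x3 = kg of barley, x4 = kg of cottonseed meal, x5 = kg of fish meal, x6 = kg of limestone.
Minimize 0.8x1 + 0.22x2 + 0.26x3 + 0.36x4 + 1.94x5 + 0.08x6 subject to:
  104x1 + 1.3x2 + 0.6x3 + 1.9x4 + 41.3x5 + 354.4x6 ≥ 664.2   (calcium)
  24.8x1 + 5.3x2 + 3.7x3 + 17.6x4 + 51.8x5 ≥ 27.5   (lysine)
  477x1 + 153x2 + 106x3 + 414x4 + 661x5 ≥ 1684   (crude protein)
  22x1 + 99x2 + 53x3 + 128x4 + 5x5 ≤ 235   (crude fibre)
  x1, x2, x3, x4, x5, x6 ≥ 0.
The minimum-cost mix takes nothing from barley bran, barley, fish meal — only meat-and-bone meal, cottonseed meal, limestone. There the calcium, crude protein, crude fibre constraints are tight.
So meat-and-bone meal = 2.277 kg, cottonseed meal = 1.445 kg, limestone = 1.198 kg.
Hence cost = 0.8·2.277 + 0.36·1.445 + 0.08·1.198 = R2.4376.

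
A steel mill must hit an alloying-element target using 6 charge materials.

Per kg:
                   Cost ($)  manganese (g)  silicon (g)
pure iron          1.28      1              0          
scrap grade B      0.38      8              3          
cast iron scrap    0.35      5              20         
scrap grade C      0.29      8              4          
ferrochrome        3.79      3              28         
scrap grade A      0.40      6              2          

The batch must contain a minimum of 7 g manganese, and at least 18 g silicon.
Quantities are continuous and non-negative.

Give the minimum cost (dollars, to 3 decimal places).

$0.394

Treat it as an LP. Let x1 = kg of pure iron, x2 = kg of scrap grade B, x3 = kg of cast iron scrap, x4 = kg of scrap grade C, x5 = kg of ferrochrome, x6 = kg of scrap grade A.
Minimize 1.28x1 + 0.38x2 + 0.35x3 + 0.29x4 + 3.79x5 + 0.4x6 with:
  1x1 + 8x2 + 5x3 + 8x4 + 3x5 + 6x6 ≥ 7   (manganese)
  3x2 + 20x3 + 4x4 + 28x5 + 2x6 ≥ 18   (silicon)
  x1, x2, x3, x4, x5, x6 ≥ 0.
At the optimum only cast iron scrap, scrap grade C are positive (pure iron, scrap grade B, ferrochrome, scrap grade A = 0). Binding constraints: manganese and silicon.
Optimal quantities: cast iron scrap = 0.8286 kg, scrap grade C = 0.3571 kg.
Objective = 0.35·0.8286 + 0.29·0.3571 = 0.39357.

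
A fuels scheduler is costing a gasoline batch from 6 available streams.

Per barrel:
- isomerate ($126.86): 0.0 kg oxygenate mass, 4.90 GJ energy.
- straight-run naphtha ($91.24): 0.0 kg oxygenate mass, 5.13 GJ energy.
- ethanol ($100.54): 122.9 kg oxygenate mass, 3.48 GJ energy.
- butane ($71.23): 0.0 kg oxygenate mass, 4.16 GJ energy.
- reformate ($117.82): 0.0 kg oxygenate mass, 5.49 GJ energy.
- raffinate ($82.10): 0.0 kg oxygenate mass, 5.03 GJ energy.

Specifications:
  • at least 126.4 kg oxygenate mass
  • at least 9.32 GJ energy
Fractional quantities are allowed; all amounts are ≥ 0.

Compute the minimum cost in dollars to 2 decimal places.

Let x1 = barrels of isomerate, x2 = barrels of straight-run naphtha, x3 = barrels of ethanol, x4 = barrels of butane, x5 = barrels of reformate, x6 = barrels of raffinate.
Minimise 126.86x1 + 91.24x2 + 100.54x3 + 71.23x4 + 117.82x5 + 82.1x6 with:
  122.9x3 ≥ 126.4   (oxygenate mass)
  4.9x1 + 5.13x2 + 3.48x3 + 4.16x4 + 5.49x5 + 5.03x6 ≥ 9.32   (energy)
  x1, x2, x3, x4, x5, x6 ≥ 0.
The optimal basis is {ethanol, raffinate}; isomerate, straight-run naphtha, butane, reformate drop out. There the oxygenate mass and energy constraints are tight.
So ethanol = 1.0285 barrels, raffinate = 1.1413 barrels.
Hence cost = 100.54·1.0285 + 82.1·1.1413 = $197.1061.

$197.11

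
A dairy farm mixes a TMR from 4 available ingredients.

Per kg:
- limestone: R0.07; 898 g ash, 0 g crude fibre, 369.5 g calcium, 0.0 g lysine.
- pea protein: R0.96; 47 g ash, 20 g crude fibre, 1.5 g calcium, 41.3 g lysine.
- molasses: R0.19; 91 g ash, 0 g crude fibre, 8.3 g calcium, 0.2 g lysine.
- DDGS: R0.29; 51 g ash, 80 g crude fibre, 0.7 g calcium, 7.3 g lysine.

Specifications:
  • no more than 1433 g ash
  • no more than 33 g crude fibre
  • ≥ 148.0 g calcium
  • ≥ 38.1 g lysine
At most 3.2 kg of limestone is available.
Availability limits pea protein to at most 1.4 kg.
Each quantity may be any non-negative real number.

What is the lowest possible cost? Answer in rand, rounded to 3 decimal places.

R0.913

Treat it as an LP. Let x1 = kg of limestone, x2 = kg of pea protein, x3 = kg of molasses, x4 = kg of DDGS.
Minimize 0.07x1 + 0.96x2 + 0.19x3 + 0.29x4 s.t.:
  898x1 + 47x2 + 91x3 + 51x4 ≤ 1433   (ash)
  20x2 + 80x4 ≤ 33   (crude fibre)
  369.5x1 + 1.5x2 + 8.3x3 + 0.7x4 ≥ 148   (calcium)
  41.3x2 + 0.2x3 + 7.3x4 ≥ 38.1   (lysine)
  x1 ≤ 3.2
  x2 ≤ 1.4
  x1, x2, x3, x4 ≥ 0.
At the optimum only limestone, pea protein are positive (molasses, DDGS = 0). Binding constraints: calcium and lysine.
Optimal quantities: limestone = 0.3968 kg, pea protein = 0.9225 kg.
Total cost: 0.07·0.3968 + 0.96·0.9225 = 0.91338.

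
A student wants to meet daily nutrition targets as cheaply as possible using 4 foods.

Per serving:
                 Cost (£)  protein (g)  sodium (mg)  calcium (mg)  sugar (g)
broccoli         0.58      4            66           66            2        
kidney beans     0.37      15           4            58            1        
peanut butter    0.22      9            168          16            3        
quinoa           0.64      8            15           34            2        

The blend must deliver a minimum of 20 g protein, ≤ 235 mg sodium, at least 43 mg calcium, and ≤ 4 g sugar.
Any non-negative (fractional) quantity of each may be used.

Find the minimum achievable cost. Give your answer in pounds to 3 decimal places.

£0.491

Let x1 = servings of broccoli, x2 = servings of kidney beans, x3 = servings of peanut butter, x4 = servings of quinoa.
Minimize 0.58x1 + 0.37x2 + 0.22x3 + 0.64x4 with:
  4x1 + 15x2 + 9x3 + 8x4 ≥ 20   (protein)
  66x1 + 4x2 + 168x3 + 15x4 ≤ 235   (sodium)
  66x1 + 58x2 + 16x3 + 34x4 ≥ 43   (calcium)
  2x1 + 1x2 + 3x3 + 2x4 ≤ 4   (sugar)
  x1, x2, x3, x4 ≥ 0.
At the optimum only kidney beans, peanut butter are positive (broccoli, quinoa = 0). Binding constraints: protein and sugar.
Optimal quantities: kidney beans = 0.6667 servings, peanut butter = 1.111 servings.
Total cost: 0.37·0.6667 + 0.22·1.111 = 0.49110.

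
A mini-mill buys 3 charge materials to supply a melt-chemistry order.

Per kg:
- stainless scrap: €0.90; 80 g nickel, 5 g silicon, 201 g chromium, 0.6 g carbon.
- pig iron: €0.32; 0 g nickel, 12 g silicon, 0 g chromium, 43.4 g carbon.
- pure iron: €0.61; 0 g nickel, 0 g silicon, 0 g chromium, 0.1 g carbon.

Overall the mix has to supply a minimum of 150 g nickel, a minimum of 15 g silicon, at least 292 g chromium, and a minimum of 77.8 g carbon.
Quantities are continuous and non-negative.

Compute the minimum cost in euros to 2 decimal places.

Let x1 = kg of stainless scrap, x2 = kg of pig iron, x3 = kg of pure iron.
Minimize 0.9x1 + 0.32x2 + 0.61x3 with:
  80x1 ≥ 150   (nickel)
  5x1 + 12x2 ≥ 15   (silicon)
  201x1 ≥ 292   (chromium)
  0.6x1 + 43.4x2 + 0.1x3 ≥ 77.8   (carbon)
  x1, x2, x3 ≥ 0.
The minimum-cost mix takes nothing from pure iron — only stainless scrap, pig iron. There the nickel and carbon constraints are tight.
Optimal quantities: stainless scrap = 1.875 kg, pig iron = 1.767 kg.
Cost = 0.9·1.875 + 0.32·1.767 = 2.2529.

€2.25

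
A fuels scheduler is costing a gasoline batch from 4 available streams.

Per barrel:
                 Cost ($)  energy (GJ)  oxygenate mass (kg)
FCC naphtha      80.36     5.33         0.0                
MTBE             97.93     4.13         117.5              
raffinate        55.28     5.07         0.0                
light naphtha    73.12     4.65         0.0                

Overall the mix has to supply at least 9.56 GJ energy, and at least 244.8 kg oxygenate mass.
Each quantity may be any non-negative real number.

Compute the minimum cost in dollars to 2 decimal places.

$214.45

Let x1 = barrels of FCC naphtha, x2 = barrels of MTBE, x3 = barrels of raffinate, x4 = barrels of light naphtha.
Minimise 80.36x1 + 97.93x2 + 55.28x3 + 73.12x4 with:
  5.33x1 + 4.13x2 + 5.07x3 + 4.65x4 ≥ 9.56   (energy)
  117.5x2 ≥ 244.8   (oxygenate mass)
  x1, x2, x3, x4 ≥ 0.
The minimum-cost mix takes nothing from FCC naphtha, light naphtha — only MTBE, raffinate. There the energy and oxygenate mass constraints are tight.
Solving gives x2 = 2.0834, x3 = 0.18847.
Objective = 97.93·2.0834 + 55.28·0.18847 = 214.4460.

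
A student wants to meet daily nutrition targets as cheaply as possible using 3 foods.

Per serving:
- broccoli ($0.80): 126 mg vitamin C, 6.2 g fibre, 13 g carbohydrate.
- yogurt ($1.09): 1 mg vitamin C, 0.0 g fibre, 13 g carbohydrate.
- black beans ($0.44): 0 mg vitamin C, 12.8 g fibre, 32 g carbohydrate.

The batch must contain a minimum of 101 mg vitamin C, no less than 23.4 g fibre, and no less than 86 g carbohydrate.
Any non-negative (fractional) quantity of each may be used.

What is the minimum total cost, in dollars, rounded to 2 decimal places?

Set it up as a linear program. Let x1 = servings of broccoli, x2 = servings of yogurt, x3 = servings of black beans.
min 0.8x1 + 1.09x2 + 0.44x3 subject to:
  126x1 + 1x2 ≥ 101   (vitamin C)
  6.2x1 + 12.8x3 ≥ 23.4   (fibre)
  13x1 + 13x2 + 32x3 ≥ 86   (carbohydrate)
  x1, x2, x3 ≥ 0.
The optimal basis is {broccoli, black beans}; yogurt drops out. The vitamin C and carbohydrate requirements are met with equality.
Solving gives x1 = 0.8016, x3 = 2.362.
Total cost: 0.8·0.8016 + 0.44·2.362 = 1.6806.

$1.68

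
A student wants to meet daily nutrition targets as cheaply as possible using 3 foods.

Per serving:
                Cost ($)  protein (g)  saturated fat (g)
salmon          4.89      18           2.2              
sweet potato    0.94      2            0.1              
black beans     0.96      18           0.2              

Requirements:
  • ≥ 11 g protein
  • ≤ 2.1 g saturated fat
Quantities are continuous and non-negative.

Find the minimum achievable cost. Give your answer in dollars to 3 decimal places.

$0.587

Let x1 = servings of salmon, x2 = servings of sweet potato, x3 = servings of black beans.
min 4.89x1 + 0.94x2 + 0.96x3 subject to:
  18x1 + 2x2 + 18x3 ≥ 11   (protein)
  2.2x1 + 0.1x2 + 0.2x3 ≤ 2.1   (saturated fat)
  x1, x2, x3 ≥ 0.
At the optimum only black beans is positive (salmon, sweet potato = 0). The protein requirement is met with equality.
So black beans = 0.6111 servings.
Hence cost = 0.96·0.6111 = $0.58666.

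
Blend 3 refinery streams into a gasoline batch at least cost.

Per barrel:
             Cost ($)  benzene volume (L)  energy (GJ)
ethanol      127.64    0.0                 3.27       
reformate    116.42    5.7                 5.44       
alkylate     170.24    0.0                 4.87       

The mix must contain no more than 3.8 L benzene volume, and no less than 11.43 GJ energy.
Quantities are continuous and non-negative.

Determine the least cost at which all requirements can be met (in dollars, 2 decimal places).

$350.39

Let x1 = barrels of ethanol, x2 = barrels of reformate, x3 = barrels of alkylate.
min 127.64x1 + 116.42x2 + 170.24x3 subject to:
  5.7x2 ≤ 3.8   (benzene volume)
  3.27x1 + 5.44x2 + 4.87x3 ≥ 11.43   (energy)
  x1, x2, x3 ≥ 0.
The minimum-cost mix takes nothing from ethanol — only reformate, alkylate. There the benzene volume and energy constraints are tight.
That vertex is x2 = 0.66667, x3 = 1.6023.
Cost = 116.42·0.66667 + 170.24·1.6023 = 350.3893.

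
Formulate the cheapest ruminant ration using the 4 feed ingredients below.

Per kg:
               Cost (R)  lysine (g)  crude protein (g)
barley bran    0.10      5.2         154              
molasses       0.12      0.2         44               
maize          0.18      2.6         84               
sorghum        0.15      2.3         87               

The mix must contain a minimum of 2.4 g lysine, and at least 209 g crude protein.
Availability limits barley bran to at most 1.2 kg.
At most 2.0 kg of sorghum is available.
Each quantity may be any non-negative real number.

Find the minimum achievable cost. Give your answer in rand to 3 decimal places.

Let x1 = kg of barley bran, x2 = kg of molasses, x3 = kg of maize, x4 = kg of sorghum.
Minimise 0.1x1 + 0.12x2 + 0.18x3 + 0.15x4 with:
  5.2x1 + 0.2x2 + 2.6x3 + 2.3x4 ≥ 2.4   (lysine)
  154x1 + 44x2 + 84x3 + 87x4 ≥ 209   (crude protein)
  x1 ≤ 1.2
  x4 ≤ 2
  x1, x2, x3, x4 ≥ 0.
The cheapest feasible vertex uses only barley bran, sorghum; molasses, maize are not used. The crude protein and the barley bran cap requirements are met with equality.
So barley bran = 1.2 kg, sorghum = 0.2782 kg.
Hence cost = 0.1·1.2 + 0.15·0.2782 = R0.16173.

R0.162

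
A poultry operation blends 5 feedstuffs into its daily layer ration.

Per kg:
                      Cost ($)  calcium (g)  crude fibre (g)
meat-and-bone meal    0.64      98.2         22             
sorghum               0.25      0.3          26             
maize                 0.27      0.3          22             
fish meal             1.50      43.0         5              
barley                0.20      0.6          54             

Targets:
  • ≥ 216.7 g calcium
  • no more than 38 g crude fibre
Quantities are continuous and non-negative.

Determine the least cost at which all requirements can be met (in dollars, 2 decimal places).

$4.19

Treat it as an LP. Let x1 = kg of meat-and-bone meal, x2 = kg of sorghum, x3 = kg of maize, x4 = kg of fish meal, x5 = kg of barley.
Minimize 0.64x1 + 0.25x2 + 0.27x3 + 1.5x4 + 0.2x5 subject to:
  98.2x1 + 0.3x2 + 0.3x3 + 43x4 + 0.6x5 ≥ 216.7   (calcium)
  22x1 + 26x2 + 22x3 + 5x4 + 54x5 ≤ 38   (crude fibre)
  x1, x2, x3, x4, x5 ≥ 0.
The minimum-cost mix takes nothing from sorghum, maize, barley — only meat-and-bone meal, fish meal. There the calcium and crude fibre constraints are tight.
So meat-and-bone meal = 1.21 kg, fish meal = 2.276 kg.
Total cost: 0.64·1.21 + 1.5·2.276 = 4.1884.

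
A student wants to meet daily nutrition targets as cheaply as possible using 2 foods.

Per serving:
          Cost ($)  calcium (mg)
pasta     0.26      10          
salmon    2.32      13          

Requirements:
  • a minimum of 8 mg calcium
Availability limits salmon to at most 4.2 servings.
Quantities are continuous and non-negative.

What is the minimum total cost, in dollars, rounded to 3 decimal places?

$0.208

Let x1 = servings of pasta, x2 = servings of salmon.
Minimise 0.26x1 + 2.32x2 with:
  10x1 + 13x2 ≥ 8   (calcium)
  x2 ≤ 4.2
  x1, x2 ≥ 0.
The optimal basis is {pasta}; salmon drops out. The calcium requirement is met with equality.
So pasta = 0.8 servings.
Objective = 0.26·0.8 = 0.20800.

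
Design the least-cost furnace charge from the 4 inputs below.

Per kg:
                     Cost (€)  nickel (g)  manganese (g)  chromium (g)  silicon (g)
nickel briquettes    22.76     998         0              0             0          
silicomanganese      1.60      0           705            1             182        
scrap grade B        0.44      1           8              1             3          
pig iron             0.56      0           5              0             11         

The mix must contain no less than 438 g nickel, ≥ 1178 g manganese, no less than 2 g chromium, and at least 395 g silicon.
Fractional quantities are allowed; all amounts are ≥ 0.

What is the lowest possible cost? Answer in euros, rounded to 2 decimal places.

€13.46

Let x1 = kg of nickel briquettes, x2 = kg of silicomanganese, x3 = kg of scrap grade B, x4 = kg of pig iron.
min 22.76x1 + 1.6x2 + 0.44x3 + 0.56x4 subject to:
  998x1 + 1x3 ≥ 438   (nickel)
  705x2 + 8x3 + 5x4 ≥ 1178   (manganese)
  1x2 + 1x3 ≥ 2   (chromium)
  182x2 + 3x3 + 11x4 ≥ 395   (silicon)
  x1, x2, x3, x4 ≥ 0.
The minimum-cost mix takes nothing from scrap grade B, pig iron — only nickel briquettes, silicomanganese. The nickel and silicon requirements are met with equality.
So nickel briquettes = 0.4389 kg, silicomanganese = 2.17 kg.
Objective = 22.76·0.4389 + 1.6·2.17 = 13.4614.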